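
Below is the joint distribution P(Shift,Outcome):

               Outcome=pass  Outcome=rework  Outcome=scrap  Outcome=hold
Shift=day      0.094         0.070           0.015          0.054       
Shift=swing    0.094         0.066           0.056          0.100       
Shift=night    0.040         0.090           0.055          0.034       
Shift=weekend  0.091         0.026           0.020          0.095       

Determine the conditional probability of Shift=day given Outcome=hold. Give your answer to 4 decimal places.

0.1908

P(Outcome=hold) = 0.054 + 0.100 + 0.034 + 0.095 = 0.283.
P(Shift=day | Outcome=hold) = 0.054/0.283 = 0.1908.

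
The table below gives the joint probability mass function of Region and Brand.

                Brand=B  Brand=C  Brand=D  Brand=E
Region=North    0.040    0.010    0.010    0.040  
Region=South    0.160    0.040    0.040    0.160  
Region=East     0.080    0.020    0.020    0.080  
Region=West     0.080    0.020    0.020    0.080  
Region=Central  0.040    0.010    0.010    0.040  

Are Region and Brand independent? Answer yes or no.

Every cell satisfies P(Region,Brand) = P(Region)·P(Brand). For instance P(Region=Central) = 0.100, P(Brand=C) = 0.100, and 0.100×0.100 = 0.010 matches the joint entry. So Region and Brand are independent.

yes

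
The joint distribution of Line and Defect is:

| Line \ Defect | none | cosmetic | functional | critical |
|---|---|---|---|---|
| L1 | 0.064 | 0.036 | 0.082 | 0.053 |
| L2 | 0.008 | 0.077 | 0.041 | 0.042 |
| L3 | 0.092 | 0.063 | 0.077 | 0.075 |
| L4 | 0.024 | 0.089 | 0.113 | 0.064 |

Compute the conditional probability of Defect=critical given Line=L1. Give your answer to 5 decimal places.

P(Line=L1) = 0.064 + 0.036 + 0.082 + 0.053 = 0.235.
P(Defect=critical | Line=L1) = 0.053/0.235 = 0.22553.

0.22553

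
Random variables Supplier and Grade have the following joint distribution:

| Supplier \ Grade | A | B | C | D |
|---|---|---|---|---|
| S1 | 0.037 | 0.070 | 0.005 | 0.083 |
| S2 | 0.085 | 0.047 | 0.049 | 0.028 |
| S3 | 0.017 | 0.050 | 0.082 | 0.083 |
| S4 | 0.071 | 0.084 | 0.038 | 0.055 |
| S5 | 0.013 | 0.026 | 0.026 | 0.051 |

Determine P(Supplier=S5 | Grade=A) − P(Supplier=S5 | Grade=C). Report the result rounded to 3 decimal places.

-0.072

P(Grade=A) = 0.037 + 0.085 + 0.017 + 0.071 + 0.013 = 0.223; P(Supplier=S5 | Grade=A) = 0.013/0.223 = 0.0583.
P(Grade=C) = 0.005 + 0.049 + 0.082 + 0.038 + 0.026 = 0.200; P(Supplier=S5 | Grade=C) = 0.026/0.200 = 0.1300.
Difference = -0.072.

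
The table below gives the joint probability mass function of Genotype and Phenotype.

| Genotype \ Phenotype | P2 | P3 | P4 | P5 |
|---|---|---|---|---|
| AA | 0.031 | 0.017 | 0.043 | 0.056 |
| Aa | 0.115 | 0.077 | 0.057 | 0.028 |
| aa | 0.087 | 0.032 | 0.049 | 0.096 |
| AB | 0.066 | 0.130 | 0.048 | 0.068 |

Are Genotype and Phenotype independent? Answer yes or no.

no

P(Genotype=AB) = 0.312 and P(Phenotype=P3) = 0.256, so their product is 0.07987, but P(Genotype=AB, Phenotype=P3) = 0.130. Since these differ, Genotype and Phenotype are not independent.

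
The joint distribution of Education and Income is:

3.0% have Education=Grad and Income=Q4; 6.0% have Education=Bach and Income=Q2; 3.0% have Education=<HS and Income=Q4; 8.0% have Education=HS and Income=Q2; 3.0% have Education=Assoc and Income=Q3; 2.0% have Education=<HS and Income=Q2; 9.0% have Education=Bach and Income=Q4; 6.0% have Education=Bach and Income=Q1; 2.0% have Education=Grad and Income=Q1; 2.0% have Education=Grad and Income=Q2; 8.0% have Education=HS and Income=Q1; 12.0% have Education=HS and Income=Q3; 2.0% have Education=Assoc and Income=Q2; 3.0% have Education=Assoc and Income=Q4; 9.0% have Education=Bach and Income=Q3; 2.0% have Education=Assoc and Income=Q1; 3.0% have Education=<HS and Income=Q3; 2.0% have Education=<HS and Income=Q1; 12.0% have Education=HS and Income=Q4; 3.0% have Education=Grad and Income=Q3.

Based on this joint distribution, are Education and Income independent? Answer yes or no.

yes

Every cell satisfies P(Education,Income) = P(Education)·P(Income). For instance P(Education=Grad) = 0.100, P(Income=Q1) = 0.200, and 0.100×0.200 = 0.020 matches the joint entry. So Education and Income are independent.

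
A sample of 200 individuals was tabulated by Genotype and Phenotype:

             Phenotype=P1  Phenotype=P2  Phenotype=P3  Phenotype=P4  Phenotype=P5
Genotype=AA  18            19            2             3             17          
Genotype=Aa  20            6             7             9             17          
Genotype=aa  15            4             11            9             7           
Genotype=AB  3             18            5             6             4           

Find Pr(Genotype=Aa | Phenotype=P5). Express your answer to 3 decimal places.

0.378

Total with Phenotype=P5: 17 + 17 + 7 + 4 = 45.
P(Genotype=Aa | Phenotype=P5) = 17/45 = 0.378.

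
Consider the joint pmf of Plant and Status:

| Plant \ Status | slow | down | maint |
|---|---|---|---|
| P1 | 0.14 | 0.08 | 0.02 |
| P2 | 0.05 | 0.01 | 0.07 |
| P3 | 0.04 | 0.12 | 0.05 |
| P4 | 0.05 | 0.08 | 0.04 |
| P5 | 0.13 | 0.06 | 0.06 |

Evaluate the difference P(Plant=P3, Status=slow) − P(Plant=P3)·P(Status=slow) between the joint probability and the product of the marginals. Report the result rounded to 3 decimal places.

P(Plant=P3) = 0.04 + 0.12 + 0.05 = 0.21.
P(Status=slow) = 0.14 + 0.05 + 0.04 + 0.05 + 0.13 = 0.41.
P(Plant=P3, Status=slow) − P(Plant=P3)P(Status=slow) = 0.04 − 0.21×0.41 = -0.046.

-0.046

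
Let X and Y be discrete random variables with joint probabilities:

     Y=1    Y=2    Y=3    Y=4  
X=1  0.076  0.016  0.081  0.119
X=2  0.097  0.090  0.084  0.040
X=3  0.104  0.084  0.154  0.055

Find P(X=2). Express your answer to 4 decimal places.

0.3110

P(X=2) = 0.097 + 0.090 + 0.084 + 0.040 = 0.311.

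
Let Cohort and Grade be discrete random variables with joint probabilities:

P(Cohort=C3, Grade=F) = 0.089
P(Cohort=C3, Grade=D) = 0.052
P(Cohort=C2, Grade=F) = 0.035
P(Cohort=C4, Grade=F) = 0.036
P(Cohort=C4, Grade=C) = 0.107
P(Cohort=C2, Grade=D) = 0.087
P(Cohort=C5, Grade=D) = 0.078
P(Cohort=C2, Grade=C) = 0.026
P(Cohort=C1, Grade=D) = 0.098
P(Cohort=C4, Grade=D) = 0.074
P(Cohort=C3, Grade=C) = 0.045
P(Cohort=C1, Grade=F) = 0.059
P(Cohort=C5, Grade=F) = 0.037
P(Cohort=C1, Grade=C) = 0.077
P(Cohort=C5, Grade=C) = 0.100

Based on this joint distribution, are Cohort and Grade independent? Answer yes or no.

no

P(Cohort=C3) = 0.186 and P(Grade=F) = 0.256, so their product is 0.04762, but P(Cohort=C3, Grade=F) = 0.089. Since these differ, Cohort and Grade are not independent.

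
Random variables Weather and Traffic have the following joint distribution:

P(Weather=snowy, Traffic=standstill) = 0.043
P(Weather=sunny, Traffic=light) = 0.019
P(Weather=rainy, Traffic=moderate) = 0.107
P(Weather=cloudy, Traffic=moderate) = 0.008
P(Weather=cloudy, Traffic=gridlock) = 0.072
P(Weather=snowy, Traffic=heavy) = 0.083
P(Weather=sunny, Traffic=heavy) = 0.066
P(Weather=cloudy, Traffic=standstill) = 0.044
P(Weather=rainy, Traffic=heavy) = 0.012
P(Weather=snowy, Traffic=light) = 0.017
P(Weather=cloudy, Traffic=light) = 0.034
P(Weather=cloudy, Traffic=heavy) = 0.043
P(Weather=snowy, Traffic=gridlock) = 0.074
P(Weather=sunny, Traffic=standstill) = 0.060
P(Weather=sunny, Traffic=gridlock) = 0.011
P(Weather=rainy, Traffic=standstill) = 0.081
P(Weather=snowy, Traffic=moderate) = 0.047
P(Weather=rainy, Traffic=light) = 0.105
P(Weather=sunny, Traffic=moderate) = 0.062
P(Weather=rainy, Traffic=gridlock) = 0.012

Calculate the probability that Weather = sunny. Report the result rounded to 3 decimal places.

0.218

P(Weather=sunny) = 0.019 + 0.062 + 0.066 + 0.011 + 0.060 = 0.218.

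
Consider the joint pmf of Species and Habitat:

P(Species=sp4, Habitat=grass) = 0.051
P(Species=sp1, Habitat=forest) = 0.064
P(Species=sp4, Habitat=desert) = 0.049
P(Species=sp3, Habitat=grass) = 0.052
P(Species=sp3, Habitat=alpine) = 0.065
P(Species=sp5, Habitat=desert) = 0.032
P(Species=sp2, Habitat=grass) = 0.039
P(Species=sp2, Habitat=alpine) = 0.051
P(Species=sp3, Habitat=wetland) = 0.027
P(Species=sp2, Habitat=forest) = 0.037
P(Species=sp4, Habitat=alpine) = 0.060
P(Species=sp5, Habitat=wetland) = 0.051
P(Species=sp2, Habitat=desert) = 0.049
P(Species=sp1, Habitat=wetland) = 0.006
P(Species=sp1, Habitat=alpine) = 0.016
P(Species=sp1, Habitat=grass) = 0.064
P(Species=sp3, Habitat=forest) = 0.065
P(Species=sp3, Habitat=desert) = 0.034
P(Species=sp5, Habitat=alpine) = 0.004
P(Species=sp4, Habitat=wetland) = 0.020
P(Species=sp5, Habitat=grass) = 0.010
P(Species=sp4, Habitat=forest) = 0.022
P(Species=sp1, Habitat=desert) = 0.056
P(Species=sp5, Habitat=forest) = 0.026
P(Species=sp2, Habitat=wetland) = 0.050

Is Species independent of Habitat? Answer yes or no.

P(Species=sp5) = 0.123 and P(Habitat=wetland) = 0.154, so their product is 0.01894, but P(Species=sp5, Habitat=wetland) = 0.051. Since these differ, Species and Habitat are not independent.

no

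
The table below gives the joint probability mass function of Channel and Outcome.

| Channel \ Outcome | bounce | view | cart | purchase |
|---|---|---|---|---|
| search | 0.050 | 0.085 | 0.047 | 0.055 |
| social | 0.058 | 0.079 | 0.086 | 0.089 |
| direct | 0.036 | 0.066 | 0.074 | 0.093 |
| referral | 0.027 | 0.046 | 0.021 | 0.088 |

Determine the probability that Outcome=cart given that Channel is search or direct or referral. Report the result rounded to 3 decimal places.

P(Channel=search) = 0.050 + 0.085 + 0.047 + 0.055 = 0.237.
P(Channel=direct) = 0.036 + 0.066 + 0.074 + 0.093 = 0.269.
P(Channel=referral) = 0.027 + 0.046 + 0.021 + 0.088 = 0.182.
P(Channel ∈ {search, direct, referral}) = 0.237 + 0.269 + 0.182 = 0.688; P(Outcome=cart, Channel ∈ {search, direct, referral}) = 0.047 + 0.074 + 0.021 = 0.142.
P(Outcome=cart | Channel ∈ {search, direct, referral}) = 0.142/0.688 = 0.206.

0.206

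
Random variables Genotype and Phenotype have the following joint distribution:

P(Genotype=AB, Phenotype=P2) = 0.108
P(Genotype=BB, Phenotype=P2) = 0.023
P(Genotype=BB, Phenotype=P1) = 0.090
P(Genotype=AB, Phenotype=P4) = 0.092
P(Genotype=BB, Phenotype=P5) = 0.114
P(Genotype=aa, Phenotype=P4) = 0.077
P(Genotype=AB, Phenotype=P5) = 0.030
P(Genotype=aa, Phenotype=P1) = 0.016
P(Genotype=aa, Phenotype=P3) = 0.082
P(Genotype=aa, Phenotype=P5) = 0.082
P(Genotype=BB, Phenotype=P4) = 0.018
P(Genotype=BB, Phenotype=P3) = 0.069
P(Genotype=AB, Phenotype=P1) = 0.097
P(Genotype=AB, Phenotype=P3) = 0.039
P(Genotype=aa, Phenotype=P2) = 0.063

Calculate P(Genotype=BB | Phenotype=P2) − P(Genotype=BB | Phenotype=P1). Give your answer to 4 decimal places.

P(Phenotype=P2) = 0.063 + 0.108 + 0.023 = 0.194; P(Genotype=BB | Phenotype=P2) = 0.023/0.194 = 0.11856.
P(Phenotype=P1) = 0.016 + 0.097 + 0.090 = 0.203; P(Genotype=BB | Phenotype=P1) = 0.090/0.203 = 0.44335.
Difference = -0.3248.

-0.3248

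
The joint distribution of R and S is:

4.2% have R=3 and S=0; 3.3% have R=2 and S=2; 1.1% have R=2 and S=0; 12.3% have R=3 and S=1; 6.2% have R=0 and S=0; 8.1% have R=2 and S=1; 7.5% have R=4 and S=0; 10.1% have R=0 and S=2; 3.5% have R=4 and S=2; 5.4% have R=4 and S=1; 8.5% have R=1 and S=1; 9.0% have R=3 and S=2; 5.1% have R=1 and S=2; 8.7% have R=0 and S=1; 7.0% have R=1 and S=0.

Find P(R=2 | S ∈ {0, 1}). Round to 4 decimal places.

P(S=0) = 0.062 + 0.070 + 0.011 + 0.042 + 0.075 = 0.260.
P(S=1) = 0.087 + 0.085 + 0.081 + 0.123 + 0.054 = 0.430.
P(S ∈ {0, 1}) = 0.260 + 0.430 = 0.690; P(R=2, S ∈ {0, 1}) = 0.011 + 0.081 = 0.092.
P(R=2 | S ∈ {0, 1}) = 0.092/0.690 = 0.1333.

0.1333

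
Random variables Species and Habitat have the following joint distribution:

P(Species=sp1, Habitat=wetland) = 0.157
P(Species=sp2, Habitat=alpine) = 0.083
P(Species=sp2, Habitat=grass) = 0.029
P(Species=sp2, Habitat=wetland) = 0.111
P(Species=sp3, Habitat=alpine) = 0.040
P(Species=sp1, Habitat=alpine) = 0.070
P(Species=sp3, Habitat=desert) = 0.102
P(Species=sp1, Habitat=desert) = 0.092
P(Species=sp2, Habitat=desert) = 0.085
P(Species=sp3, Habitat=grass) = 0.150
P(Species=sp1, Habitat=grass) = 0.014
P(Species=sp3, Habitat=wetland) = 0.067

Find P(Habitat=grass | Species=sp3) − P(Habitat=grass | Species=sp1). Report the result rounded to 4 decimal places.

0.3758

P(Species=sp3) = 0.150 + 0.067 + 0.102 + 0.040 = 0.359; P(Habitat=grass | Species=sp3) = 0.150/0.359 = 0.41783.
P(Species=sp1) = 0.014 + 0.157 + 0.092 + 0.070 = 0.333; P(Habitat=grass | Species=sp1) = 0.014/0.333 = 0.04204.
Difference = 0.3758.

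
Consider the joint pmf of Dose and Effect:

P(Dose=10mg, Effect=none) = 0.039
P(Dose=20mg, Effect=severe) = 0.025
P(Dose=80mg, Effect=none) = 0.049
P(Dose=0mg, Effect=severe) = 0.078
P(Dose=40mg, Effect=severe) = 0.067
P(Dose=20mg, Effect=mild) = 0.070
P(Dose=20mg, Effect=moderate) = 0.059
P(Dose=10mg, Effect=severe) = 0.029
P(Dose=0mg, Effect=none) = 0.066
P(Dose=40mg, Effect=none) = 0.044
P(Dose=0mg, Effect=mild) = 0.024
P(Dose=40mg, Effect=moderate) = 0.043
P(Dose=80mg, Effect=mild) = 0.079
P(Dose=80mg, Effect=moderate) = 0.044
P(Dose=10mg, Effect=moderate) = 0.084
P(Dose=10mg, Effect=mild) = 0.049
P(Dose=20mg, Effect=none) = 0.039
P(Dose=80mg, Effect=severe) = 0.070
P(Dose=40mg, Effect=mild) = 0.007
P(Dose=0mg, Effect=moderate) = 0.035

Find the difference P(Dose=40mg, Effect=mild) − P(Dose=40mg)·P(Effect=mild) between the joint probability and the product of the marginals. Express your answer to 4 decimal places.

-0.0299

P(Dose=40mg) = 0.044 + 0.007 + 0.043 + 0.067 = 0.161.
P(Effect=mild) = 0.024 + 0.049 + 0.070 + 0.007 + 0.079 = 0.229.
P(Dose=40mg, Effect=mild) − P(Dose=40mg)P(Effect=mild) = 0.007 − 0.161×0.229 = -0.0299.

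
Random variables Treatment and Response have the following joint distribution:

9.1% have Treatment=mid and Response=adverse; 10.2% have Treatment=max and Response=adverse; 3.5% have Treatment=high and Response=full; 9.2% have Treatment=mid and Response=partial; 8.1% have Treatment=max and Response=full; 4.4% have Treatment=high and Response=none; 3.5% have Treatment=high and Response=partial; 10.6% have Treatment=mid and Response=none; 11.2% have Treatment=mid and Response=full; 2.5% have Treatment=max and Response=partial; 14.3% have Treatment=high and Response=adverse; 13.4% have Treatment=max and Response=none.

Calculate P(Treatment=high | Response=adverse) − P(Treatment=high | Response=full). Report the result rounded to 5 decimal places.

0.27209

P(Response=adverse) = 0.091 + 0.143 + 0.102 = 0.336; P(Treatment=high | Response=adverse) = 0.143/0.336 = 0.425595.
P(Response=full) = 0.112 + 0.035 + 0.081 = 0.228; P(Treatment=high | Response=full) = 0.035/0.228 = 0.153509.
Difference = 0.27209.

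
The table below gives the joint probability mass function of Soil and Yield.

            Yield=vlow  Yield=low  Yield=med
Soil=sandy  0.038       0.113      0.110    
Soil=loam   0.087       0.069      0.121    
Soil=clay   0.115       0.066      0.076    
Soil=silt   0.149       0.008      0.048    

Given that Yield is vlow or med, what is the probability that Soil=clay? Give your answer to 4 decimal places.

0.2567

P(Yield=vlow) = 0.038 + 0.087 + 0.115 + 0.149 = 0.389.
P(Yield=med) = 0.110 + 0.121 + 0.076 + 0.048 = 0.355.
P(Yield ∈ {vlow, med}) = 0.389 + 0.355 = 0.744; P(Soil=clay, Yield ∈ {vlow, med}) = 0.115 + 0.076 = 0.191.
P(Soil=clay | Yield ∈ {vlow, med}) = 0.191/0.744 = 0.2567.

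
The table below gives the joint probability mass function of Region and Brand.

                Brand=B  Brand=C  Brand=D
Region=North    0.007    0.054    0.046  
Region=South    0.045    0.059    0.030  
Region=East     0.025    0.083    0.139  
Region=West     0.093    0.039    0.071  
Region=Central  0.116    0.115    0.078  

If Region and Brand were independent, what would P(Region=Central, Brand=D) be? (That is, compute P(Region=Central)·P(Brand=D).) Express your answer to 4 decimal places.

P(Region=Central) = 0.116 + 0.115 + 0.078 = 0.309.
P(Brand=D) = 0.046 + 0.030 + 0.139 + 0.071 + 0.078 = 0.364.
Product: 0.309 × 0.364 = 0.1125.

0.1125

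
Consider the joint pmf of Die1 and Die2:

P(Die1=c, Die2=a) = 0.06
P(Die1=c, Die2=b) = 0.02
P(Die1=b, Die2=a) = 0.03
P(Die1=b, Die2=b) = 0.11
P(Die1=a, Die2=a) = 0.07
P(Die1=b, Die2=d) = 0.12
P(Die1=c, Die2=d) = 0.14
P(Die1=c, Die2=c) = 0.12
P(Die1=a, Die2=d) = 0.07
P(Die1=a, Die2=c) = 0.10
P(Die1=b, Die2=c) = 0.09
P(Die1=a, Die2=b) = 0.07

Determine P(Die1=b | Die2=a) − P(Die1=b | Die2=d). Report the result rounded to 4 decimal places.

-0.1761

P(Die2=a) = 0.07 + 0.03 + 0.06 = 0.16; P(Die1=b | Die2=a) = 0.03/0.16 = 0.18750.
P(Die2=d) = 0.07 + 0.12 + 0.14 = 0.33; P(Die1=b | Die2=d) = 0.12/0.33 = 0.36364.
Difference = -0.1761.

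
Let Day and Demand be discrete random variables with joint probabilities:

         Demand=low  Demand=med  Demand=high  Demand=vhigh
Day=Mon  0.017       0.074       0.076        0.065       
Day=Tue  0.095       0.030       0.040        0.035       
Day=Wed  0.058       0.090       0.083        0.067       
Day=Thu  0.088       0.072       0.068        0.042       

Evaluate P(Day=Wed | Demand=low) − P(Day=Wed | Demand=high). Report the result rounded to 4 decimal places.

P(Demand=low) = 0.017 + 0.095 + 0.058 + 0.088 = 0.258; P(Day=Wed | Demand=low) = 0.058/0.258 = 0.22481.
P(Demand=high) = 0.076 + 0.040 + 0.083 + 0.068 = 0.267; P(Day=Wed | Demand=high) = 0.083/0.267 = 0.31086.
Difference = -0.0861.

-0.0861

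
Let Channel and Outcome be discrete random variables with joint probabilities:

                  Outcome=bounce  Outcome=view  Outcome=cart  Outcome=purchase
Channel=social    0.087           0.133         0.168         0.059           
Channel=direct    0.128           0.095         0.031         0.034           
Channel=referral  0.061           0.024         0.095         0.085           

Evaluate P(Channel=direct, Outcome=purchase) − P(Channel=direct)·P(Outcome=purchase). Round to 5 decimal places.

P(Channel=direct) = 0.128 + 0.095 + 0.031 + 0.034 = 0.288.
P(Outcome=purchase) = 0.059 + 0.034 + 0.085 = 0.178.
P(Channel=direct, Outcome=purchase) − P(Channel=direct)P(Outcome=purchase) = 0.034 − 0.288×0.178 = -0.01726.

-0.01726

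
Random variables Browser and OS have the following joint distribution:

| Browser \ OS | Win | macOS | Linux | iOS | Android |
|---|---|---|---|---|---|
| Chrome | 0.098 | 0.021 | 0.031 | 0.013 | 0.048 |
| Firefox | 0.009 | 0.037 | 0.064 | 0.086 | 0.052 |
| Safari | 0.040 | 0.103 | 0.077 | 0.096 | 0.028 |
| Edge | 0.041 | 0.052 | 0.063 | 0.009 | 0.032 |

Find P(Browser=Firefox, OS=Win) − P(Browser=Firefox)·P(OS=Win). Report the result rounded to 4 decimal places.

P(Browser=Firefox) = 0.009 + 0.037 + 0.064 + 0.086 + 0.052 = 0.248.
P(OS=Win) = 0.098 + 0.009 + 0.040 + 0.041 = 0.188.
P(Browser=Firefox, OS=Win) − P(Browser=Firefox)P(OS=Win) = 0.009 − 0.248×0.188 = -0.0376.

-0.0376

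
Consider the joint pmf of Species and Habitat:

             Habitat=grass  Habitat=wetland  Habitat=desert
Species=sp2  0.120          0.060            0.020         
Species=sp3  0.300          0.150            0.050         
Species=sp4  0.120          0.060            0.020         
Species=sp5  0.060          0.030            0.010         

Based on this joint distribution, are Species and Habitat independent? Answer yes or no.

Every cell satisfies P(Species,Habitat) = P(Species)·P(Habitat). For instance P(Species=sp5) = 0.100, P(Habitat=grass) = 0.600, and 0.100×0.600 = 0.060 matches the joint entry. So Species and Habitat are independent.

yes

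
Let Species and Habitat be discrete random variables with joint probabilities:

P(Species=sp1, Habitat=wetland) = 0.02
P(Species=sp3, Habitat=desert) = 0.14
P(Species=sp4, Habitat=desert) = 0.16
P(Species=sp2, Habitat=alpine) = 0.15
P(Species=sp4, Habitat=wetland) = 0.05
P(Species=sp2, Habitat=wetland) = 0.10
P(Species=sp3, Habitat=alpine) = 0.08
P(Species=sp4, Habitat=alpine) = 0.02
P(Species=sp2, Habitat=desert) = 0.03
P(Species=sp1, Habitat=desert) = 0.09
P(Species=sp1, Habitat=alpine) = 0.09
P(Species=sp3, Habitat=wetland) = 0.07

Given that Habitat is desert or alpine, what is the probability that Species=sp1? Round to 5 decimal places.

P(Habitat=desert) = 0.09 + 0.03 + 0.14 + 0.16 = 0.42.
P(Habitat=alpine) = 0.09 + 0.15 + 0.08 + 0.02 = 0.34.
P(Habitat ∈ {desert, alpine}) = 0.42 + 0.34 = 0.76; P(Species=sp1, Habitat ∈ {desert, alpine}) = 0.09 + 0.09 = 0.18.
P(Species=sp1 | Habitat ∈ {desert, alpine}) = 0.18/0.76 = 0.23684.

0.23684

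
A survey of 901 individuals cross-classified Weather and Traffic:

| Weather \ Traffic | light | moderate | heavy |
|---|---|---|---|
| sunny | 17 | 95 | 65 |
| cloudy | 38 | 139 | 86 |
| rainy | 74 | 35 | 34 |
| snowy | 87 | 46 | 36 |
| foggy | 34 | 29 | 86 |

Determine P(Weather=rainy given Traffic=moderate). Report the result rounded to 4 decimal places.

0.1017

Total with Traffic=moderate: 95 + 139 + 35 + 46 + 29 = 344.
P(Weather=rainy | Traffic=moderate) = 35/344 = 0.1017.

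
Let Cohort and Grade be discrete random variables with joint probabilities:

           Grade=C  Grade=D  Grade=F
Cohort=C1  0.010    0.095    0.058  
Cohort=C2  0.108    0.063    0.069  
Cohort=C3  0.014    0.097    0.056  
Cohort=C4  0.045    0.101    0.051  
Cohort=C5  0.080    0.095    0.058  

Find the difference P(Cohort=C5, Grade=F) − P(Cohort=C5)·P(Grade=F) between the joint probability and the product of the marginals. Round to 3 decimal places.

P(Cohort=C5) = 0.080 + 0.095 + 0.058 = 0.233.
P(Grade=F) = 0.058 + 0.069 + 0.056 + 0.051 + 0.058 = 0.292.
P(Cohort=C5, Grade=F) − P(Cohort=C5)P(Grade=F) = 0.058 − 0.233×0.292 = -0.010.

-0.010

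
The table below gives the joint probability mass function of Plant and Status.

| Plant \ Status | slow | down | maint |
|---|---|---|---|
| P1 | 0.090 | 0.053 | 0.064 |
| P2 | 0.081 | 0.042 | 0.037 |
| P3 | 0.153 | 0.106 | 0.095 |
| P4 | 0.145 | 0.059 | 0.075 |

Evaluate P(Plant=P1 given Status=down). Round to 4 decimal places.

0.2038

P(Status=down) = 0.053 + 0.042 + 0.106 + 0.059 = 0.260.
P(Plant=P1 | Status=down) = 0.053/0.260 = 0.2038.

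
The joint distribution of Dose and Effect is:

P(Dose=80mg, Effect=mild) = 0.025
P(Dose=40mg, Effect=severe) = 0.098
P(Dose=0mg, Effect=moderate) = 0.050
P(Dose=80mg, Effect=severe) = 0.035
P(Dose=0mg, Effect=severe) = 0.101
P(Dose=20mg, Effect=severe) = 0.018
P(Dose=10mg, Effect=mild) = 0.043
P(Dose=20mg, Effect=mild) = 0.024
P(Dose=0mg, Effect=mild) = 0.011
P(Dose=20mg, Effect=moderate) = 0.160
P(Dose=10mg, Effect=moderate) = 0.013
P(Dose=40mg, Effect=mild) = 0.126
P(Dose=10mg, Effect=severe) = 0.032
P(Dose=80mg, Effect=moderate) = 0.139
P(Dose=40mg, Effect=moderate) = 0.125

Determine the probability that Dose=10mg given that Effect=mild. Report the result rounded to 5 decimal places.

P(Effect=mild) = 0.011 + 0.043 + 0.024 + 0.126 + 0.025 = 0.229.
P(Dose=10mg | Effect=mild) = 0.043/0.229 = 0.18777.

0.18777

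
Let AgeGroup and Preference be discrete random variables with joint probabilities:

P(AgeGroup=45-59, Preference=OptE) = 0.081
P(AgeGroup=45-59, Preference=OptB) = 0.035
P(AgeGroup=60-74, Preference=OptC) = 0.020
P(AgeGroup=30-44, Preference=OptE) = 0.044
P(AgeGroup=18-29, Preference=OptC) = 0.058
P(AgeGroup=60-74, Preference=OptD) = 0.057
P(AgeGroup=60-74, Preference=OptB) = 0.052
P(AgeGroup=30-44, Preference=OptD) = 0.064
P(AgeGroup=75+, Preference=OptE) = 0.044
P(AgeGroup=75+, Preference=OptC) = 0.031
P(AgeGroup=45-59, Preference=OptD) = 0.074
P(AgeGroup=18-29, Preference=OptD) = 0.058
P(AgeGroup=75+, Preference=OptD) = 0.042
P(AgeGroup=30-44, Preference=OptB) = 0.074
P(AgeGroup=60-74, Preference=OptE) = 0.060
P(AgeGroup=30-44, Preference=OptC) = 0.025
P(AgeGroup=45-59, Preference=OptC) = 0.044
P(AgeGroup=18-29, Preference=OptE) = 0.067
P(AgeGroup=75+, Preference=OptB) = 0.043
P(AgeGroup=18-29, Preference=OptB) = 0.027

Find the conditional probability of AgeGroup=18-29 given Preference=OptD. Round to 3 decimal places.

0.197

P(Preference=OptD) = 0.058 + 0.064 + 0.074 + 0.057 + 0.042 = 0.295.
P(AgeGroup=18-29 | Preference=OptD) = 0.058/0.295 = 0.197.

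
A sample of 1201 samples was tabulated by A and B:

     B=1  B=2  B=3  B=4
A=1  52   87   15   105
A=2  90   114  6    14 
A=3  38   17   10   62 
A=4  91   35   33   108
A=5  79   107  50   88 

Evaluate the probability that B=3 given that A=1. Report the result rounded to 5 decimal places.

Total with A=1: 52 + 87 + 15 + 105 = 259.
P(B=3 | A=1) = 15/259 = 0.05792.

0.05792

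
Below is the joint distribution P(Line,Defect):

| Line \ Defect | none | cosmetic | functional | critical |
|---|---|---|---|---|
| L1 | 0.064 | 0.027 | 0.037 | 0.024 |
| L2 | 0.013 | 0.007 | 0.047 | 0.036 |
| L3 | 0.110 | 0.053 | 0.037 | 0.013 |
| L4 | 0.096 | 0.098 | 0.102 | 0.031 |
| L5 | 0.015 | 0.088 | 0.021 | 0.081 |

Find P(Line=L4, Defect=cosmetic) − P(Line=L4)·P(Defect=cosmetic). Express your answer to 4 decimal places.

0.0087

P(Line=L4) = 0.096 + 0.098 + 0.102 + 0.031 = 0.327.
P(Defect=cosmetic) = 0.027 + 0.007 + 0.053 + 0.098 + 0.088 = 0.273.
P(Line=L4, Defect=cosmetic) − P(Line=L4)P(Defect=cosmetic) = 0.098 − 0.327×0.273 = 0.0087.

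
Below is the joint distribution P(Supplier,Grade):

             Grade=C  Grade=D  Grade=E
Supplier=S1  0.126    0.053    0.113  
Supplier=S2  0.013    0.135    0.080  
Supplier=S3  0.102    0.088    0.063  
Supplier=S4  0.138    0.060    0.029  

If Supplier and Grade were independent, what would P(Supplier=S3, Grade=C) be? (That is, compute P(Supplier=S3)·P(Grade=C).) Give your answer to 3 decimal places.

P(Supplier=S3) = 0.102 + 0.088 + 0.063 = 0.253.
P(Grade=C) = 0.126 + 0.013 + 0.102 + 0.138 = 0.379.
Product: 0.253 × 0.379 = 0.096.

0.096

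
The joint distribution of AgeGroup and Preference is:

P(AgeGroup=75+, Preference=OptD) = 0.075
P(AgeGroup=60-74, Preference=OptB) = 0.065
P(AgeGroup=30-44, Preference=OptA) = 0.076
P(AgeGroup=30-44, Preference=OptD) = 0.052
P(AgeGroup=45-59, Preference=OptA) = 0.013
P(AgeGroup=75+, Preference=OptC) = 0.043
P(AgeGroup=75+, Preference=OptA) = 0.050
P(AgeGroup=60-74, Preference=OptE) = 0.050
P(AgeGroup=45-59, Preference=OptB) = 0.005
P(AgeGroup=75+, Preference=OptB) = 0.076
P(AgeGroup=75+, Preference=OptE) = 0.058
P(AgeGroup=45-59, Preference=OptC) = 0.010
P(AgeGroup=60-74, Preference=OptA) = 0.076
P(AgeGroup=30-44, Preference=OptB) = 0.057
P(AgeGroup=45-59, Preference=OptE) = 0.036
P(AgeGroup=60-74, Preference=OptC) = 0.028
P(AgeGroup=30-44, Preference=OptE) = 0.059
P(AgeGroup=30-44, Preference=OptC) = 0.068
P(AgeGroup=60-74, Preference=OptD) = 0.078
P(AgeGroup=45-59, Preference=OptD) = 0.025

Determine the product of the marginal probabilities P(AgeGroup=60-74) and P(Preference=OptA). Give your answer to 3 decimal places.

P(AgeGroup=60-74) = 0.076 + 0.065 + 0.028 + 0.078 + 0.050 = 0.297.
P(Preference=OptA) = 0.076 + 0.013 + 0.076 + 0.050 = 0.215.
Product: 0.297 × 0.215 = 0.064.

0.064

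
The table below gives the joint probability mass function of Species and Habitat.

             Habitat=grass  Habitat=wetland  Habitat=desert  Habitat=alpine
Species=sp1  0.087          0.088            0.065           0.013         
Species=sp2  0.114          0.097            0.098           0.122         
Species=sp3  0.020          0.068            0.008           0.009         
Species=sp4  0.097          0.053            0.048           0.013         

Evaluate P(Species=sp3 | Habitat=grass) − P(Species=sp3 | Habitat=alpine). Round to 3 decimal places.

0.006

P(Habitat=grass) = 0.087 + 0.114 + 0.020 + 0.097 = 0.318; P(Species=sp3 | Habitat=grass) = 0.020/0.318 = 0.0629.
P(Habitat=alpine) = 0.013 + 0.122 + 0.009 + 0.013 = 0.157; P(Species=sp3 | Habitat=alpine) = 0.009/0.157 = 0.0573.
Difference = 0.006.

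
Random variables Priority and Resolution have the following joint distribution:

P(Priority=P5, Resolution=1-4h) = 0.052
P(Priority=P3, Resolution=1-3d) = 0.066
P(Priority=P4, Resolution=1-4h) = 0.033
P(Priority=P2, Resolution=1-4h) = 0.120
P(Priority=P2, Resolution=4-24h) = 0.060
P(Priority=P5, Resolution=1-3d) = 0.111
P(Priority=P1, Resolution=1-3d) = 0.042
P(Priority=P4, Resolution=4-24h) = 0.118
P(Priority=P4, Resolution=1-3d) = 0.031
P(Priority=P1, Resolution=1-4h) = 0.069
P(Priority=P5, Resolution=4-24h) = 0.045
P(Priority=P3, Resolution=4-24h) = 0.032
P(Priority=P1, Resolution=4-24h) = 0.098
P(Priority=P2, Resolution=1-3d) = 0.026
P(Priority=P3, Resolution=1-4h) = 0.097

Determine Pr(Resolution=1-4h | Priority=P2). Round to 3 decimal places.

P(Priority=P2) = 0.120 + 0.060 + 0.026 = 0.206.
P(Resolution=1-4h | Priority=P2) = 0.120/0.206 = 0.583.

0.583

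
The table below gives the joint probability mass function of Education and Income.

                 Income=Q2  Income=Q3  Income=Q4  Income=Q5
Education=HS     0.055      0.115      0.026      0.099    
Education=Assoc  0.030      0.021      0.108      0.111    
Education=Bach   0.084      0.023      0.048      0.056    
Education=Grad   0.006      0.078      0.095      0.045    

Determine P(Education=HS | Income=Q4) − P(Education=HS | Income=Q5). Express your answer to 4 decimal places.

P(Income=Q4) = 0.026 + 0.108 + 0.048 + 0.095 = 0.277; P(Education=HS | Income=Q4) = 0.026/0.277 = 0.09386.
P(Income=Q5) = 0.099 + 0.111 + 0.056 + 0.045 = 0.311; P(Education=HS | Income=Q5) = 0.099/0.311 = 0.31833.
Difference = -0.2245.

-0.2245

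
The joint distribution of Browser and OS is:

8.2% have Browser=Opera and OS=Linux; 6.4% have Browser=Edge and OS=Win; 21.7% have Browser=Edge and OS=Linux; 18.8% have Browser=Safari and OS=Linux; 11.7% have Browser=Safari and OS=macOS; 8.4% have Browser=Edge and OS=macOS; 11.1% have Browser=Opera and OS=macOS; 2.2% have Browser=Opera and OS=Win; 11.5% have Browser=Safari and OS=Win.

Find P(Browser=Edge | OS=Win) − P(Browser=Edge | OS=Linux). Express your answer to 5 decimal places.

-0.12718

P(OS=Win) = 0.115 + 0.064 + 0.022 = 0.201; P(Browser=Edge | OS=Win) = 0.064/0.201 = 0.318408.
P(OS=Linux) = 0.188 + 0.217 + 0.082 = 0.487; P(Browser=Edge | OS=Linux) = 0.217/0.487 = 0.445585.
Difference = -0.12718.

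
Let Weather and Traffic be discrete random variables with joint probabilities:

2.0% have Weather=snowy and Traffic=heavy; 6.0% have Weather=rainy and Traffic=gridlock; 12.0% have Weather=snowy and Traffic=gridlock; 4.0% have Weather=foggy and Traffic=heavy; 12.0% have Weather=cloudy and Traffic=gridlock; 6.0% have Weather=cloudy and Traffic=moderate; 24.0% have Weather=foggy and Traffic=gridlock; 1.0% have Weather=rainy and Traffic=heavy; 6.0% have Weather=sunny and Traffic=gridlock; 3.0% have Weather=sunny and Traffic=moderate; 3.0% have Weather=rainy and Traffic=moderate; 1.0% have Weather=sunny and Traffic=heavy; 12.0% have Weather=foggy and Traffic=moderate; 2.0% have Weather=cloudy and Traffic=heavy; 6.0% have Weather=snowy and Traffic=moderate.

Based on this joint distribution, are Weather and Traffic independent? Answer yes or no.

yes

Every cell satisfies P(Weather,Traffic) = P(Weather)·P(Traffic). For instance P(Weather=snowy) = 0.200, P(Traffic=heavy) = 0.100, and 0.200×0.100 = 0.020 matches the joint entry. So Weather and Traffic are independent.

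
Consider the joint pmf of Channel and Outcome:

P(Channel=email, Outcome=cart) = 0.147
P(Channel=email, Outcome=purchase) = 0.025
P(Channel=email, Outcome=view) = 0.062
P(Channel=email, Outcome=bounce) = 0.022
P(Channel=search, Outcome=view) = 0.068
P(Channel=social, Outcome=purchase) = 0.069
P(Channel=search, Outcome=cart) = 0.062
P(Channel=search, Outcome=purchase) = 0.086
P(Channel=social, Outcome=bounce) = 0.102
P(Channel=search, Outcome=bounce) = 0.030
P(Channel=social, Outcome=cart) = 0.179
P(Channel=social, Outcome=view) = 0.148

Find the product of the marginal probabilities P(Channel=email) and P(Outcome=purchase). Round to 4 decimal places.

0.0461

P(Channel=email) = 0.022 + 0.062 + 0.147 + 0.025 = 0.256.
P(Outcome=purchase) = 0.025 + 0.086 + 0.069 = 0.180.
Product: 0.256 × 0.180 = 0.0461.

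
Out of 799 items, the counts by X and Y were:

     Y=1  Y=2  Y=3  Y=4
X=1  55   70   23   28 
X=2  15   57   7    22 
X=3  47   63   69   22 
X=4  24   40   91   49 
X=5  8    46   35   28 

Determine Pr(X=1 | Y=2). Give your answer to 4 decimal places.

Total with Y=2: 70 + 57 + 63 + 40 + 46 = 276.
P(X=1 | Y=2) = 70/276 = 0.2536.

0.2536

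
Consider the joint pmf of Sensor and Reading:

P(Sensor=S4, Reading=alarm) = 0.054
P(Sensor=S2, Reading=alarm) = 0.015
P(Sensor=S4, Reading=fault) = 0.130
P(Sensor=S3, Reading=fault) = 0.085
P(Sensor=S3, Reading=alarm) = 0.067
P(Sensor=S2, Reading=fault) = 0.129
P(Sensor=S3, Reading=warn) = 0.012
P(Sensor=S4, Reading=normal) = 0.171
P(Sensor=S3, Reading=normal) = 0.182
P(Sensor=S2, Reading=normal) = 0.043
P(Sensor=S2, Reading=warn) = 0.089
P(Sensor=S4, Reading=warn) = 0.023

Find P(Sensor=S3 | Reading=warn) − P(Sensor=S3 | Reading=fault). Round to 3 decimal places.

-0.150

P(Reading=warn) = 0.089 + 0.012 + 0.023 = 0.124; P(Sensor=S3 | Reading=warn) = 0.012/0.124 = 0.0968.
P(Reading=fault) = 0.129 + 0.085 + 0.130 = 0.344; P(Sensor=S3 | Reading=fault) = 0.085/0.344 = 0.2471.
Difference = -0.150.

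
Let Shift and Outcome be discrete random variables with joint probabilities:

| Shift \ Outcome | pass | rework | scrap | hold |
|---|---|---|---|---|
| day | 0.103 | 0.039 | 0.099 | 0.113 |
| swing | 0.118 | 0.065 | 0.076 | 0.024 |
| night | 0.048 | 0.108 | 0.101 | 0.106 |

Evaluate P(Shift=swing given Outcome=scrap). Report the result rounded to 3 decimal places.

P(Outcome=scrap) = 0.099 + 0.076 + 0.101 = 0.276.
P(Shift=swing | Outcome=scrap) = 0.076/0.276 = 0.275.

0.275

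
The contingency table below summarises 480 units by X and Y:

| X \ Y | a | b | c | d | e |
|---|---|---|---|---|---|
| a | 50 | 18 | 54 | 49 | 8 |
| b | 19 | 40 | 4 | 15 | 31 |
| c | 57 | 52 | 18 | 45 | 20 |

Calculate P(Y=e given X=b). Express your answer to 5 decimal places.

Total with X=b: 19 + 40 + 4 + 15 + 31 = 109.
P(Y=e | X=b) = 31/109 = 0.28440.

0.28440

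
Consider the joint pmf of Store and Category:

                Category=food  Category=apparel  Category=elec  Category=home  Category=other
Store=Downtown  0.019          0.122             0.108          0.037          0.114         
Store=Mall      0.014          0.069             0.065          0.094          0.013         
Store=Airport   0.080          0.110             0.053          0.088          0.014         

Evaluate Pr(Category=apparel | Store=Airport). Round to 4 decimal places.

0.3188

P(Store=Airport) = 0.080 + 0.110 + 0.053 + 0.088 + 0.014 = 0.345.
P(Category=apparel | Store=Airport) = 0.110/0.345 = 0.3188.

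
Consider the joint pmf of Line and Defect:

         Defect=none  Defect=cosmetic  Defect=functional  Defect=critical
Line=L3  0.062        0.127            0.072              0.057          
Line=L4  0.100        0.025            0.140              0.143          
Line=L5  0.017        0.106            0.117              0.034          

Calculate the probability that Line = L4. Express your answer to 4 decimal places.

0.4080

P(Line=L4) = 0.100 + 0.025 + 0.140 + 0.143 = 0.408.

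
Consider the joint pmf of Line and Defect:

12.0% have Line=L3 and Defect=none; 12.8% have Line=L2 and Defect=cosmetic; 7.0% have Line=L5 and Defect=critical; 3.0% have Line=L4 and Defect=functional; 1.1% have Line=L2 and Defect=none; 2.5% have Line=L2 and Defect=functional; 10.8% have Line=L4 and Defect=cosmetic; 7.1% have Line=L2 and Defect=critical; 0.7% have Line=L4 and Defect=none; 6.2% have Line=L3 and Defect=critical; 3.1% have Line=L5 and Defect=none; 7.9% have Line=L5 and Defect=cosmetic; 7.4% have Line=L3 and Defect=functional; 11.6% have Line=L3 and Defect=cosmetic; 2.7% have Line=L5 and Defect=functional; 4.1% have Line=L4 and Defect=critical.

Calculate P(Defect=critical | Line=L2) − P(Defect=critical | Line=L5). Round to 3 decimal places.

-0.036

P(Line=L2) = 0.011 + 0.128 + 0.025 + 0.071 = 0.235; P(Defect=critical | Line=L2) = 0.071/0.235 = 0.3021.
P(Line=L5) = 0.031 + 0.079 + 0.027 + 0.070 = 0.207; P(Defect=critical | Line=L5) = 0.070/0.207 = 0.3382.
Difference = -0.036.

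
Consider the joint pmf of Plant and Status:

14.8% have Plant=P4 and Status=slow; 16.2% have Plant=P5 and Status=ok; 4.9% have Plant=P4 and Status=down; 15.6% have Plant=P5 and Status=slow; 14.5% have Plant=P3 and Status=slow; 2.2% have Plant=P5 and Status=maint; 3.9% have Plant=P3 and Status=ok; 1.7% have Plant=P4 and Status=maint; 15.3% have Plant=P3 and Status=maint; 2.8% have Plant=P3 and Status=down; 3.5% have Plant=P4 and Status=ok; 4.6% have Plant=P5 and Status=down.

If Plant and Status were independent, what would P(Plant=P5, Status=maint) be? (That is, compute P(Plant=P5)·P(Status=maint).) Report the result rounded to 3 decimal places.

P(Plant=P5) = 0.162 + 0.156 + 0.046 + 0.022 = 0.386.
P(Status=maint) = 0.153 + 0.017 + 0.022 = 0.192.
Product: 0.386 × 0.192 = 0.074.

0.074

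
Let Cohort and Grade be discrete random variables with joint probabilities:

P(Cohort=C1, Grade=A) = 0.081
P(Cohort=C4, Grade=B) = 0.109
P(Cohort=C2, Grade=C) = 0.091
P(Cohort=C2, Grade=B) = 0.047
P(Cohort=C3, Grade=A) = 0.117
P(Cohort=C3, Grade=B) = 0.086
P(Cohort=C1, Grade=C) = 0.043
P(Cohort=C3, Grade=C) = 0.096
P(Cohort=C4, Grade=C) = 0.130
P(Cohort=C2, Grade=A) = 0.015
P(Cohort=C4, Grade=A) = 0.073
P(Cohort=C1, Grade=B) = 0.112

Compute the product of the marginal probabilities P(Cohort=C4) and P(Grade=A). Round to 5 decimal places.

0.08923

P(Cohort=C4) = 0.073 + 0.109 + 0.130 = 0.312.
P(Grade=A) = 0.081 + 0.015 + 0.117 + 0.073 = 0.286.
Product: 0.312 × 0.286 = 0.08923.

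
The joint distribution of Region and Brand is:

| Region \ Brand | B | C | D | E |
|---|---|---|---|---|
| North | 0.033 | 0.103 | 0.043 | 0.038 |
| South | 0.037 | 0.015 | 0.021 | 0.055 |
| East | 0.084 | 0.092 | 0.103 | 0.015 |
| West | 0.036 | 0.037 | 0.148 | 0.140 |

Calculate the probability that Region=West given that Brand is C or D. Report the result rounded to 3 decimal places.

0.329

P(Brand=C) = 0.103 + 0.015 + 0.092 + 0.037 = 0.247.
P(Brand=D) = 0.043 + 0.021 + 0.103 + 0.148 = 0.315.
P(Brand ∈ {C, D}) = 0.247 + 0.315 = 0.562; P(Region=West, Brand ∈ {C, D}) = 0.037 + 0.148 = 0.185.
P(Region=West | Brand ∈ {C, D}) = 0.185/0.562 = 0.329.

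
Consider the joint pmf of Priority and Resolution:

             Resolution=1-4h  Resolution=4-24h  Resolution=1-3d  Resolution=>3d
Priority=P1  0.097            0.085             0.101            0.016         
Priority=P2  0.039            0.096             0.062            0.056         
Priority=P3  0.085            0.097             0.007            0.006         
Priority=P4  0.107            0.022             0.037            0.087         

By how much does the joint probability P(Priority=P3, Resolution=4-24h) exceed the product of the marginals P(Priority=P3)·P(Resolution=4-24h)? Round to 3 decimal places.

P(Priority=P3) = 0.085 + 0.097 + 0.007 + 0.006 = 0.195.
P(Resolution=4-24h) = 0.085 + 0.096 + 0.097 + 0.022 = 0.300.
P(Priority=P3, Resolution=4-24h) − P(Priority=P3)P(Resolution=4-24h) = 0.097 − 0.195×0.300 = 0.039.

0.039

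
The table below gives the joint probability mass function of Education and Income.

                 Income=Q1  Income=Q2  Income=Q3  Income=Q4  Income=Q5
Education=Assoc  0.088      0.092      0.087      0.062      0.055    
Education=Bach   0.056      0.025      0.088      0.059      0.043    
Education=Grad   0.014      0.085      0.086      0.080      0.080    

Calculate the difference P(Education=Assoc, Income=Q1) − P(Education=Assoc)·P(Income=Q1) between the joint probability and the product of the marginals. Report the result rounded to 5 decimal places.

P(Education=Assoc) = 0.088 + 0.092 + 0.087 + 0.062 + 0.055 = 0.384.
P(Income=Q1) = 0.088 + 0.056 + 0.014 = 0.158.
P(Education=Assoc, Income=Q1) − P(Education=Assoc)P(Income=Q1) = 0.088 − 0.384×0.158 = 0.02733.

0.02733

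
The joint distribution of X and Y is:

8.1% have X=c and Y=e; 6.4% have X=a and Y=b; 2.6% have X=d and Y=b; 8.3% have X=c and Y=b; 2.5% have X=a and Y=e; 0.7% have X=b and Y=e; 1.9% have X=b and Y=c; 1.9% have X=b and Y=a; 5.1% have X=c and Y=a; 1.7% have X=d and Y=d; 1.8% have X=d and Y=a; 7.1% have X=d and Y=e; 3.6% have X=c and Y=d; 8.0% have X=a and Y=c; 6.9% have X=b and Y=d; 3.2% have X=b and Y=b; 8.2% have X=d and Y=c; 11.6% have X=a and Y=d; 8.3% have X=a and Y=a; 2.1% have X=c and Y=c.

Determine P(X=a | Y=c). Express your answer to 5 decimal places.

0.39604

P(Y=c) = 0.080 + 0.019 + 0.021 + 0.082 = 0.202.
P(X=a | Y=c) = 0.080/0.202 = 0.39604.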